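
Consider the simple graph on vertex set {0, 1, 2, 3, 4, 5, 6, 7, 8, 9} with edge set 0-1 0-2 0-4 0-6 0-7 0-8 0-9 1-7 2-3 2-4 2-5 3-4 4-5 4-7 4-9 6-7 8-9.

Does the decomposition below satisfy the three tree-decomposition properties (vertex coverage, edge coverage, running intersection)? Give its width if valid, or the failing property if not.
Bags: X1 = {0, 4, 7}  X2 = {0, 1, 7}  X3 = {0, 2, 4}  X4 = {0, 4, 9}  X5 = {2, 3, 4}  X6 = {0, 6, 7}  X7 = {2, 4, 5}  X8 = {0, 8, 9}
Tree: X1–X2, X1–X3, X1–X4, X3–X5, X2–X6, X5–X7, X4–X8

Yes; width 2.

Every vertex of G appears in some bag (union = {0, 1, 2, 3, 4, 5, 6, 7, 8, 9}); every edge is covered by a bag; and for each vertex v the set of bags containing v is connected in the bag tree. The decomposition is therefore valid. The largest bag has 3 vertices, so the width is 2.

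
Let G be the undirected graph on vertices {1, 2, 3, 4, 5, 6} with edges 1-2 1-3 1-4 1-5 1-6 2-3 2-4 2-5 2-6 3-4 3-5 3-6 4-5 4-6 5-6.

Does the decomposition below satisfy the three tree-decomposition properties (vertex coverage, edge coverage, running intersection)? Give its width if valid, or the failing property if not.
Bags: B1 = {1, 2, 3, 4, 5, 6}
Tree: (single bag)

Every vertex of G appears in some bag (union = {1, 2, 3, 4, 5, 6}); every edge is covered by a bag; and for each vertex v the set of bags containing v is connected in the bag tree. The decomposition is therefore valid. The largest bag has 6 vertices, so the width is 5.

Yes; width 5.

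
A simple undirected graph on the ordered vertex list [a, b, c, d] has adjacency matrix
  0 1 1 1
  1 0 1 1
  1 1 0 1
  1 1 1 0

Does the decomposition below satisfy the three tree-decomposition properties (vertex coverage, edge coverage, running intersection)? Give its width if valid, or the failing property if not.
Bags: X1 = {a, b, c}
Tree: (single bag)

A tree decomposition must satisfy three properties: every vertex lies in some bag; for every edge, both endpoints lie together in some bag; and for every vertex, the bags containing it form a connected subtree. Here vertex d appears in no bag, so the decomposition is invalid.

No — vertex d appears in no bag.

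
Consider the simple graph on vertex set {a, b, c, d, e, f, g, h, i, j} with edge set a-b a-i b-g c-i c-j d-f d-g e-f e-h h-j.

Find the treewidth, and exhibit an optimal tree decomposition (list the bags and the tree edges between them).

Each bag holds 3 vertices, so the decomposition has width 2, which upper-bounds the treewidth. The edges f–e–h–j–c–i–a–b–g–d–f form a cycle, so G is not a tree and its treewidth is at least 2. Combining the bounds, tw(G) = 2.

Treewidth 2.
One optimal decomposition is:
Bags: B1 = {e, f, h}  B2 = {f, h, j}  B3 = {c, f, j}  B4 = {c, f, i}  B5 = {a, f, i}  B6 = {a, b, f}  B7 = {b, f, g}  B8 = {d, f, g}
Tree: B1–B2, B2–B3, B3–B4, B4–B5, B5–B6, B6–B7, B7–B8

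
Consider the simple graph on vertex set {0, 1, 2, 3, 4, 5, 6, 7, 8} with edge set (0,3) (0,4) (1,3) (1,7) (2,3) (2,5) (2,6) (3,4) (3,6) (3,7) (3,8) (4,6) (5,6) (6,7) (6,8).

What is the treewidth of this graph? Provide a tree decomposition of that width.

Each bag holds 3 vertices, so the decomposition has width 2, which upper-bounds the treewidth. On the other hand G contains the 3-clique {0, 3, 4}. A clique must lie in a single bag of any decomposition, so no decomposition can have width below 2. Therefore the treewidth is 2.

Treewidth 2.
One optimal decomposition is:
Bags: B1 = {3, 6, 8}  B2 = {3, 6, 7}  B3 = {1, 3, 7}  B4 = {2, 3, 6}  B5 = {3, 4, 6}  B6 = {2, 5, 6}  B7 = {0, 3, 4}
Tree: B1–B2, B2–B3, B1–B4, B2–B5, B4–B6, B5–B7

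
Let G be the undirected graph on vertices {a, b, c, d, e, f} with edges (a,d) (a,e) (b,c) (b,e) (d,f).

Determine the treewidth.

A width-1 tree decomposition is:
Bags: B1 = {d, f}  B2 = {a, d}  B3 = {a, e}  B4 = {b, e}  B5 = {b, c}
Tree: B1–B2, B2–B3, B3–B4, B4–B5
The largest bag has 2 vertices, giving width 1; this decomposition certifies tw(G) ≤ 1. Any graph with an edge has treewidth ≥ 1, and G has the edge f–d. Therefore the treewidth is 1.

1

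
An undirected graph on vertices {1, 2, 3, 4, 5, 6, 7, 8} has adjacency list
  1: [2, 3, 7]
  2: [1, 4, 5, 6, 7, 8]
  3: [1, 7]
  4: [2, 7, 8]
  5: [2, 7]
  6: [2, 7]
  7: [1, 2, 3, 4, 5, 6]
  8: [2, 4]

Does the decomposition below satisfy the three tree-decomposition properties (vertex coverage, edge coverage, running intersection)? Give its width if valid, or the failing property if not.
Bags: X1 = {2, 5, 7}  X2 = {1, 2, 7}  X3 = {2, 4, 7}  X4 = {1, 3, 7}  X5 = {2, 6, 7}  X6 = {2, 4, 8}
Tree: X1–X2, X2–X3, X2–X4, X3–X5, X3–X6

Vertex coverage: the bags together contain {1, 2, 3, 4, 5, 6, 7, 8}, the full vertex set. Edge coverage: each edge of G has both endpoints in at least one bag. Running intersection: for every vertex, the bags containing it form a connected subtree. All three properties hold, so this is a valid tree decomposition of width max|bag| − 1 = 2, and hence tw(G) ≤ 2.

Yes; width 2.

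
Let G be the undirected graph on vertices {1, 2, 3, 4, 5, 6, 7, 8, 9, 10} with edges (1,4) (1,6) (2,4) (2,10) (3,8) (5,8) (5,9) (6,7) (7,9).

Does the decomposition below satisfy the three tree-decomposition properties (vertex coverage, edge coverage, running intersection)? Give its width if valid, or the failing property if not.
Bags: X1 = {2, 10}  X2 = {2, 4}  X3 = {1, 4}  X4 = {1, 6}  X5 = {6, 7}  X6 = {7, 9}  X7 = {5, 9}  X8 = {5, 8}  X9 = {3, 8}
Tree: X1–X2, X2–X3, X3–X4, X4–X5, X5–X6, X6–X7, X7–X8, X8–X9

Checking the three conditions: (i) the bags cover all of {1, 2, 3, 4, 5, 6, 7, 8, 9, 10}; (ii) for each edge, some bag contains both endpoints; (iii) the bags containing any fixed vertex form a subtree. All hold, so the decomposition is valid with width 2 − 1 = 1.

Yes; width 1.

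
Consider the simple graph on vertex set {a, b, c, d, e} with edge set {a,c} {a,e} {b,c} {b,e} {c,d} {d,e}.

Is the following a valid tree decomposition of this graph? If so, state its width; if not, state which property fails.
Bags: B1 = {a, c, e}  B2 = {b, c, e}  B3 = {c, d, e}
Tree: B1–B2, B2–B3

Yes; width 2.

Every vertex of G appears in some bag (union = {a, b, c, d, e}); every edge is covered by a bag; and for each vertex v the set of bags containing v is connected in the bag tree. The decomposition is therefore valid. The largest bag has 3 vertices, so the width is 2.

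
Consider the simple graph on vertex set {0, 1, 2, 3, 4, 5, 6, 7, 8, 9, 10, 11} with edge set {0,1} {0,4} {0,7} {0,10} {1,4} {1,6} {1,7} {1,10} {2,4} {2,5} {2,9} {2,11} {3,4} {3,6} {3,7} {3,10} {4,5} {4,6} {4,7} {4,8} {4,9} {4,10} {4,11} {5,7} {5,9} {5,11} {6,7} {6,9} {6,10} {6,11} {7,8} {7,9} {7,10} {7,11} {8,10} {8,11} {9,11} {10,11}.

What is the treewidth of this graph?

A width-4 tree decomposition is:
Bags: B1 = {4, 5, 7, 9, 11}  B2 = {4, 6, 7, 9, 11}  B3 = {4, 6, 7, 10, 11}  B4 = {1, 4, 6, 7, 10}  B5 = {0, 1, 4, 7, 10}  B6 = {2, 4, 5, 9, 11}  B7 = {4, 7, 8, 10, 11}  B8 = {3, 4, 6, 7, 10}
Tree: B1–B2, B2–B3, B3–B4, B4–B5, B1–B6, B3–B7, B4–B8
Each bag holds 5 vertices, so the decomposition has width 4, which upper-bounds the treewidth. For the lower bound, the 5 vertices {2, 4, 5, 9, 11} are pairwise adjacent, and any tree decomposition puts a clique entirely inside one bag — forcing width ≥ 4. Therefore the treewidth is 4.

4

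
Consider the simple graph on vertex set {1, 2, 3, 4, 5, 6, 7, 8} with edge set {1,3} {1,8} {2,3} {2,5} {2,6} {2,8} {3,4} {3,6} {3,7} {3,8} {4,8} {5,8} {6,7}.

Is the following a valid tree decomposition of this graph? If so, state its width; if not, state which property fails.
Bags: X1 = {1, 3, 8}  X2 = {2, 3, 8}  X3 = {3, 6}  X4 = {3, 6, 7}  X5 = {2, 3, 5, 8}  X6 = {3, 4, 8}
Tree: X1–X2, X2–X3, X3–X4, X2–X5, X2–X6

A tree decomposition must satisfy three properties: every vertex lies in some bag; for every edge, both endpoints lie together in some bag; and for every vertex, the bags containing it form a connected subtree. Here edge (2,6) lies in no bag, so the decomposition is invalid.

No — edge (2,6) lies in no bag.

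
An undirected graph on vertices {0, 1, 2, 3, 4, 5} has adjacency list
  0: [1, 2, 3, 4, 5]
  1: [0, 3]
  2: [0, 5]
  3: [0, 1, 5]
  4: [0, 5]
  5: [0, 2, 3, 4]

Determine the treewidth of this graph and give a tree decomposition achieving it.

Each bag holds 3 vertices, so the decomposition has width 2, which upper-bounds the treewidth. On the other hand G contains the 3-clique {0, 1, 3}. A clique must lie in a single bag of any decomposition, so no decomposition can have width below 2. The upper and lower bounds meet at 2, so that is the treewidth.

Treewidth 2.
One such decomposition:
Bags: B1 = {0, 2, 5}  B2 = {0, 4, 5}  B3 = {0, 3, 5}  B4 = {0, 1, 3}
Tree: B1–B2, B2–B3, B3–B4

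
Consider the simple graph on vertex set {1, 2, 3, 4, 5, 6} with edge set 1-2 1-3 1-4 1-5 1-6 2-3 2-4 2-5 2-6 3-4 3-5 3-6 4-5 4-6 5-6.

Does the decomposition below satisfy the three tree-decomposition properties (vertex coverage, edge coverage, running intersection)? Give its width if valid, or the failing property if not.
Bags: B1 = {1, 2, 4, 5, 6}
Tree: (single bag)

A tree decomposition must satisfy three properties: every vertex lies in some bag; for every edge, both endpoints lie together in some bag; and for every vertex, the bags containing it form a connected subtree. Here vertex 3 appears in no bag, so the decomposition is invalid.

No — vertex 3 appears in no bag.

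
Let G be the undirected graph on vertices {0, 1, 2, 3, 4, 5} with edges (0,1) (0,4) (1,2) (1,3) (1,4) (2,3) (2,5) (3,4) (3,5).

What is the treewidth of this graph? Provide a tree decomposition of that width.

Treewidth 2.
Bags: B1 = {1, 3, 4}  B2 = {1, 2, 3}  B3 = {0, 1, 4}  B4 = {2, 3, 5}
Tree: B1–B2, B1–B3, B2–B4

Each bag holds 3 vertices, so the decomposition has width 2, which upper-bounds the treewidth. For the lower bound, the 3 vertices {0, 1, 4} are pairwise adjacent, and any tree decomposition puts a clique entirely inside one bag — forcing width ≥ 2. The upper and lower bounds meet at 2, so that is the treewidth.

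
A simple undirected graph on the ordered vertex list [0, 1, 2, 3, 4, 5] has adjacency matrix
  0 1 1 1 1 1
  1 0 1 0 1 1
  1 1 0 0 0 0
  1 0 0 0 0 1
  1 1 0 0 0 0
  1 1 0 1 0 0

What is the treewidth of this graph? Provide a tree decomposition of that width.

The largest bag has 3 vertices, giving width 2; this decomposition certifies tw(G) ≤ 2. For the lower bound, the 3 vertices {0, 1, 2} are pairwise adjacent, and any tree decomposition puts a clique entirely inside one bag — forcing width ≥ 2. Therefore the treewidth is 2.

Treewidth 2.
One such decomposition:
Bags: B1 = {0, 3, 5}  B2 = {0, 1, 5}  B3 = {0, 1, 2}  B4 = {0, 1, 4}
Tree: B1–B2, B2–B3, B2–B4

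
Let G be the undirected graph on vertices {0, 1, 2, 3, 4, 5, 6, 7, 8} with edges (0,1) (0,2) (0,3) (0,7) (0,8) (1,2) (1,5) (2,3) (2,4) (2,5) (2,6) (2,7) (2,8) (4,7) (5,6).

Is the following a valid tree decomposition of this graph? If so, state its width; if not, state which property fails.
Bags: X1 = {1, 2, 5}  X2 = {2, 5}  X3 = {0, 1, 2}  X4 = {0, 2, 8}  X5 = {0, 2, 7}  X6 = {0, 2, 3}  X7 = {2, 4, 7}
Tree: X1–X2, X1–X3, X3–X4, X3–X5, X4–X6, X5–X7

A tree decomposition must satisfy three properties: every vertex lies in some bag; for every edge, both endpoints lie together in some bag; and for every vertex, the bags containing it form a connected subtree. Here vertex 6 appears in no bag, so the decomposition is invalid.

No — vertex 6 appears in no bag.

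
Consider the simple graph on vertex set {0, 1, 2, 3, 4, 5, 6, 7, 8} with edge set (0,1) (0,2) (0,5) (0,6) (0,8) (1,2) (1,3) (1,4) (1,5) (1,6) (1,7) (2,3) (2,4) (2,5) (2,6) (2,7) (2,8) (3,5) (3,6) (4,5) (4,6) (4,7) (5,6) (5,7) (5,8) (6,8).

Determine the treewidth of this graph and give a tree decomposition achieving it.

The largest bag has 5 vertices, giving width 4; this decomposition certifies tw(G) ≤ 4. For the lower bound, the 5 vertices {0, 2, 5, 6, 8} are pairwise adjacent, and any tree decomposition puts a clique entirely inside one bag — forcing width ≥ 4. Therefore the treewidth is 4.

Treewidth 4.
One such decomposition:
Bags: B1 = {0, 1, 2, 5, 6}  B2 = {1, 2, 4, 5, 6}  B3 = {0, 2, 5, 6, 8}  B4 = {1, 2, 4, 5, 7}  B5 = {1, 2, 3, 5, 6}
Tree: B1–B2, B1–B3, B2–B4, B2–B5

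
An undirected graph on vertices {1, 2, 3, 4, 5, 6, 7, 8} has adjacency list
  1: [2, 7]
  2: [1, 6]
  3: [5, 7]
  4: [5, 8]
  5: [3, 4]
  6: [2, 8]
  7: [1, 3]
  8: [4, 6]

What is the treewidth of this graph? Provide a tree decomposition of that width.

Treewidth 2.
One such decomposition:
Bags: B1 = {1, 3, 7}  B2 = {1, 3, 5}  B3 = {1, 4, 5}  B4 = {1, 4, 8}  B5 = {1, 6, 8}  B6 = {1, 2, 6}
Tree: B1–B2, B2–B3, B3–B4, B4–B5, B5–B6

Each bag holds 3 vertices, so the decomposition has width 2, which upper-bounds the treewidth. For the lower bound, G contains the cycle 1–7–3–5–4–8–6–2–1, so G is not a forest; only forests have treewidth ≤ 1, hence tw(G) ≥ 2. The upper and lower bounds meet at 2, so that is the treewidth.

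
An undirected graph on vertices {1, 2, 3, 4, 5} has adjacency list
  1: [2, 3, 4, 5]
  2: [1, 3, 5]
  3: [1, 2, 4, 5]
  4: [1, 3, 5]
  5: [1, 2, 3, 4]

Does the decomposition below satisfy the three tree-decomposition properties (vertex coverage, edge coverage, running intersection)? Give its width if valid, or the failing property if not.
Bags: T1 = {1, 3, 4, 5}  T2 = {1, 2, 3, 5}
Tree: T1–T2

Checking the three conditions: (i) the bags cover all of {1, 2, 3, 4, 5}; (ii) for each edge, some bag contains both endpoints; (iii) the bags containing any fixed vertex form a subtree. All hold, so the decomposition is valid with width 4 − 1 = 3.

Yes; width 3.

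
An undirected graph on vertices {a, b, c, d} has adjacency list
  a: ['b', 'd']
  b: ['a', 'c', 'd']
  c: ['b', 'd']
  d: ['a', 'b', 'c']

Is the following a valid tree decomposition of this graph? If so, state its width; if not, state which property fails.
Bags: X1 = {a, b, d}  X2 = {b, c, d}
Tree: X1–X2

Vertex coverage: the bags together contain {a, b, c, d}, the full vertex set. Edge coverage: each edge of G has both endpoints in at least one bag. Running intersection: for every vertex, the bags containing it form a connected subtree. All three properties hold, so this is a valid tree decomposition of width max|bag| − 1 = 2, and hence tw(G) ≤ 2.

Yes; width 2.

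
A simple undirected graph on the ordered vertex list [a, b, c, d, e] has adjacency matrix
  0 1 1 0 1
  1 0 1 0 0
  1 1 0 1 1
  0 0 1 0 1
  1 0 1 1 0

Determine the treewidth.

A width-2 tree decomposition is:
Bags: B1 = {c, d, e}  B2 = {a, c, e}  B3 = {a, b, c}
Tree: B1–B2, B2–B3
Each bag holds 3 vertices, so the decomposition has width 2, which upper-bounds the treewidth. For the lower bound, the 3 vertices {c, d, e} are pairwise adjacent, and any tree decomposition puts a clique entirely inside one bag — forcing width ≥ 2. Combining the bounds, tw(G) = 2.

2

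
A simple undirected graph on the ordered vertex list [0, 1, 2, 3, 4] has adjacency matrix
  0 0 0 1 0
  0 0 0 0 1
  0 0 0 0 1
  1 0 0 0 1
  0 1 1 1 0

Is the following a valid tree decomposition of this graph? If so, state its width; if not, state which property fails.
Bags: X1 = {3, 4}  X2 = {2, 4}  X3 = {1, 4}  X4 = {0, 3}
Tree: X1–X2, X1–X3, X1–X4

Every vertex of G appears in some bag (union = {0, 1, 2, 3, 4}); every edge is covered by a bag; and for each vertex v the set of bags containing v is connected in the bag tree. The decomposition is therefore valid. The largest bag has 2 vertices, so the width is 1.

Yes; width 1.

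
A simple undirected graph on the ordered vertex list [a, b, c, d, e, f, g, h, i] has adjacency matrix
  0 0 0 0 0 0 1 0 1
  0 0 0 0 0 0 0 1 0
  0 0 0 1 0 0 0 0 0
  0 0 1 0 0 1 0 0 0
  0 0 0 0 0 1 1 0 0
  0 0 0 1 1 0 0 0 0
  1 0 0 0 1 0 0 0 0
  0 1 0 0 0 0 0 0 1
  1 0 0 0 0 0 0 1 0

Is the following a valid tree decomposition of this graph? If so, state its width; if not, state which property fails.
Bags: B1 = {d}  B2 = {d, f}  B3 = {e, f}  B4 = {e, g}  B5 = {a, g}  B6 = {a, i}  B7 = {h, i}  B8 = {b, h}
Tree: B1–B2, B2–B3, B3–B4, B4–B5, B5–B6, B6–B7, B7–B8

No — vertex c appears in no bag.

A tree decomposition must satisfy three properties: every vertex lies in some bag; for every edge, both endpoints lie together in some bag; and for every vertex, the bags containing it form a connected subtree. Here vertex c appears in no bag, so the decomposition is invalid.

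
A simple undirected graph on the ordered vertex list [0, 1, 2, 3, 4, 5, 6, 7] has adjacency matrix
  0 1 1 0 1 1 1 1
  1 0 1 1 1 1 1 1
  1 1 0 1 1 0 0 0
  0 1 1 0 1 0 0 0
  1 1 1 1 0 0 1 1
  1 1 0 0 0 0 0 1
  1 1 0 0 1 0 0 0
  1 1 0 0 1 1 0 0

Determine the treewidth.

3

A width-3 tree decomposition is:
Bags: B1 = {0, 1, 2, 4}  B2 = {1, 2, 3, 4}  B3 = {0, 1, 4, 6}  B4 = {0, 1, 4, 7}  B5 = {0, 1, 5, 7}
Tree: B1–B2, B1–B3, B1–B4, B4–B5
Each bag holds 4 vertices, so the decomposition has width 3, which upper-bounds the treewidth. On the other hand G contains the 4-clique {0, 1, 2, 4}. A clique must lie in a single bag of any decomposition, so no decomposition can have width below 3. Hence tw(G) = 3 exactly.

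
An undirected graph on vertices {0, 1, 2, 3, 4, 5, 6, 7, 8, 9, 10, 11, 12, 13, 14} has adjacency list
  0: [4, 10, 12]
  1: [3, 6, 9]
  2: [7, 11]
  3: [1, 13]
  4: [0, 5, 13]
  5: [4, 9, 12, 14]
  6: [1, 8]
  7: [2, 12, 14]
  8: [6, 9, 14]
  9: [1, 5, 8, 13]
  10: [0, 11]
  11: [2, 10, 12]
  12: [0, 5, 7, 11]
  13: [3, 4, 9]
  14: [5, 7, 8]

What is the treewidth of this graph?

A width-3 tree decomposition is:
Bags: B1 = {1, 3, 6, 13}  B2 = {1, 6, 9, 13}  B3 = {6, 8, 9, 13}  B4 = {4, 8, 9, 13}  B5 = {4, 5, 8, 9}  B6 = {4, 5, 8, 14}  B7 = {0, 4, 5, 14}  B8 = {0, 5, 12, 14}  B9 = {0, 7, 12, 14}  B10 = {0, 7, 10, 12}  B11 = {7, 10, 11, 12}  B12 = {2, 7, 10, 11}
Tree: B1–B2, B2–B3, B3–B4, B4–B5, B5–B6, B6–B7, B7–B8, B8–B9, B9–B10, B10–B11, B11–B12
The largest bag has 4 vertices, giving width 3; this decomposition certifies tw(G) ≤ 3. For the lower bound: the 4 vertex sets {1,3,6}, {13}, {9}, {4,5,8,14} are disjoint, each induces a connected subgraph, and every pair is joined by at least one edge of G. Contracting each set to a single vertex therefore yields K_{4} as a minor, and since treewidth is minor-monotone, tw(G) ≥ tw(K_{4}) = 3. Hence tw(G) = 3 exactly.

3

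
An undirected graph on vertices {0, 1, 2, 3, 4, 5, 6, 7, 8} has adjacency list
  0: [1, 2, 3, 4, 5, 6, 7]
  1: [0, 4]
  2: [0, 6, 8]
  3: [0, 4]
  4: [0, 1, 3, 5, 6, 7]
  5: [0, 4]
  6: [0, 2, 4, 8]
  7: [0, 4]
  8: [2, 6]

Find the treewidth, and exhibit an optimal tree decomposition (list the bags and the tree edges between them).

The largest bag has 3 vertices, giving width 2; this decomposition certifies tw(G) ≤ 2. For the lower bound, the 3 vertices {0, 2, 6} are pairwise adjacent, and any tree decomposition puts a clique entirely inside one bag — forcing width ≥ 2. Combining the bounds, tw(G) = 2.

Treewidth 2.
Bags: B1 = {0, 4, 6}  B2 = {0, 1, 4}  B3 = {0, 2, 6}  B4 = {0, 3, 4}  B5 = {0, 4, 5}  B6 = {2, 6, 8}  B7 = {0, 4, 7}
Tree: B1–B2, B1–B3, B1–B4, B4–B5, B3–B6, B5–B7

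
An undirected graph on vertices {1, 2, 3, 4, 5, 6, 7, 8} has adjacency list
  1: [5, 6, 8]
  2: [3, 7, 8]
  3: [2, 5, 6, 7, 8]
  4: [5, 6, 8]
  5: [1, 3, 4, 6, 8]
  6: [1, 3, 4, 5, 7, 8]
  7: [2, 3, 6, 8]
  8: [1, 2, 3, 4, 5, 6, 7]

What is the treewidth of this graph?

A width-3 tree decomposition is:
Bags: B1 = {3, 5, 6, 8}  B2 = {3, 6, 7, 8}  B3 = {1, 5, 6, 8}  B4 = {2, 3, 7, 8}  B5 = {4, 5, 6, 8}
Tree: B1–B2, B1–B3, B2–B4, B1–B5
The largest bag has 4 vertices, giving width 3; this decomposition certifies tw(G) ≤ 3. Conversely, {2, 3, 7, 8} is a clique of size 4, and the vertices of any clique must share a bag in every tree decomposition; so some bag has ≥ 4 vertices and tw(G) ≥ 3. Combining the bounds, tw(G) = 3.

3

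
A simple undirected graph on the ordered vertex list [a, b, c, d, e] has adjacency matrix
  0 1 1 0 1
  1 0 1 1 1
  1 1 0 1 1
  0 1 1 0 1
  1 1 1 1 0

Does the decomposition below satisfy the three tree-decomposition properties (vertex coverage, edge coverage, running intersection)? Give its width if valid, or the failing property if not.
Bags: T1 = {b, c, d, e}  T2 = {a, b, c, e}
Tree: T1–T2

Yes; width 3.

Vertex coverage: the bags together contain {a, b, c, d, e}, the full vertex set. Edge coverage: each edge of G has both endpoints in at least one bag. Running intersection: for every vertex, the bags containing it form a connected subtree. All three properties hold, so this is a valid tree decomposition of width max|bag| − 1 = 3, and hence tw(G) ≤ 3.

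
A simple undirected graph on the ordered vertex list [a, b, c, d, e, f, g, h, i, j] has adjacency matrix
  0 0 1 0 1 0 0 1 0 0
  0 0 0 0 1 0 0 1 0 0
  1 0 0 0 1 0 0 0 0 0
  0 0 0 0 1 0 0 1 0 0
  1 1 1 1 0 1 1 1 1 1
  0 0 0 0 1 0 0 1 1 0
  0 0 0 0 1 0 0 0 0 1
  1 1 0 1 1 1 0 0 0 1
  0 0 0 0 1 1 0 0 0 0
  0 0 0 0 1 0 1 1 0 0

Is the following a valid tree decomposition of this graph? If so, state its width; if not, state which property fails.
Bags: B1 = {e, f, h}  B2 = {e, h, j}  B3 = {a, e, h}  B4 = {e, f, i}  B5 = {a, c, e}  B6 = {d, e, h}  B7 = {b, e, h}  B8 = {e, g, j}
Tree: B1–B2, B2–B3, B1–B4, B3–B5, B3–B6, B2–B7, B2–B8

Every vertex of G appears in some bag (union = {a, b, c, d, e, f, g, h, i, j}); every edge is covered by a bag; and for each vertex v the set of bags containing v is connected in the bag tree. The decomposition is therefore valid. The largest bag has 3 vertices, so the width is 2.

Yes; width 2.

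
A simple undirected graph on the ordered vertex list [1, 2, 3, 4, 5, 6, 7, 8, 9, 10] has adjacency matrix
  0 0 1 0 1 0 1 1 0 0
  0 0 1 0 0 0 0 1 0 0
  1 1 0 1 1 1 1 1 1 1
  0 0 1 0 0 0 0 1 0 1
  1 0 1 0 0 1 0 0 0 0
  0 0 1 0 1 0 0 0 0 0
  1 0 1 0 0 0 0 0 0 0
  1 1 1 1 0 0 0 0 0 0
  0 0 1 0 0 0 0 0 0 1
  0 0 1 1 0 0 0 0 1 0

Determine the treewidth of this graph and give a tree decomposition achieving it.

Treewidth 2.
Bags: B1 = {1, 3, 5}  B2 = {1, 3, 8}  B3 = {1, 3, 7}  B4 = {2, 3, 8}  B5 = {3, 4, 8}  B6 = {3, 4, 10}  B7 = {3, 9, 10}  B8 = {3, 5, 6}
Tree: B1–B2, B2–B3, B2–B4, B2–B5, B5–B6, B6–B7, B1–B8

The largest bag has 3 vertices, giving width 2; this decomposition certifies tw(G) ≤ 2. Conversely, {1, 3, 8} is a clique of size 3, and the vertices of any clique must share a bag in every tree decomposition; so some bag has ≥ 3 vertices and tw(G) ≥ 2. Hence tw(G) = 2 exactly.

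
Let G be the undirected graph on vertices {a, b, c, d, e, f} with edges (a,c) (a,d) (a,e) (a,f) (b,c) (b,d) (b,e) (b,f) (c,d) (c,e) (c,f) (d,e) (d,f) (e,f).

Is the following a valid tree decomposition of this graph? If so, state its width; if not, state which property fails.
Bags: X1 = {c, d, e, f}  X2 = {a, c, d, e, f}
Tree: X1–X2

A tree decomposition must satisfy three properties: every vertex lies in some bag; for every edge, both endpoints lie together in some bag; and for every vertex, the bags containing it form a connected subtree. Here vertex b appears in no bag, so the decomposition is invalid.

No — vertex b appears in no bag.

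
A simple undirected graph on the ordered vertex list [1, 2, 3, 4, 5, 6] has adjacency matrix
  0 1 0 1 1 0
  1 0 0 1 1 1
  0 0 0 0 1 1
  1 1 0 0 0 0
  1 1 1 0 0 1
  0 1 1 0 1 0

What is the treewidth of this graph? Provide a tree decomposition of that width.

Treewidth 2.
One optimal decomposition is:
Bags: B1 = {2, 5, 6}  B2 = {1, 2, 5}  B3 = {1, 2, 4}  B4 = {3, 5, 6}
Tree: B1–B2, B2–B3, B1–B4

The largest bag has 3 vertices, giving width 2; this decomposition certifies tw(G) ≤ 2. Conversely, {1, 2, 4} is a clique of size 3, and the vertices of any clique must share a bag in every tree decomposition; so some bag has ≥ 3 vertices and tw(G) ≥ 2. Therefore the treewidth is 2.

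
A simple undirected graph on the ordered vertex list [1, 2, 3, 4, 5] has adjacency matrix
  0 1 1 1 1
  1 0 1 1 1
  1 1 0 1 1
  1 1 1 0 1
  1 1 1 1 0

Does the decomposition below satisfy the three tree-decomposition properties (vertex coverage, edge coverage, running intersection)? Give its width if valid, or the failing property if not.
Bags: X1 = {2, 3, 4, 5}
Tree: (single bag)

No — vertex 1 appears in no bag.

A tree decomposition must satisfy three properties: every vertex lies in some bag; for every edge, both endpoints lie together in some bag; and for every vertex, the bags containing it form a connected subtree. Here vertex 1 appears in no bag, so the decomposition is invalid.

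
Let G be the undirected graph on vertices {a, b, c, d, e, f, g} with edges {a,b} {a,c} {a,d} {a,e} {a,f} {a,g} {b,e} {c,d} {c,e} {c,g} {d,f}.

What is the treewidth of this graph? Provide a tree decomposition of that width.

The largest bag has 3 vertices, giving width 2; this decomposition certifies tw(G) ≤ 2. For the lower bound, the 3 vertices {a, c, d} are pairwise adjacent, and any tree decomposition puts a clique entirely inside one bag — forcing width ≥ 2. Combining the bounds, tw(G) = 2.

Treewidth 2.
Bags: B1 = {a, b, e}  B2 = {a, c, e}  B3 = {a, c, d}  B4 = {a, d, f}  B5 = {a, c, g}
Tree: B1–B2, B2–B3, B3–B4, B3–B5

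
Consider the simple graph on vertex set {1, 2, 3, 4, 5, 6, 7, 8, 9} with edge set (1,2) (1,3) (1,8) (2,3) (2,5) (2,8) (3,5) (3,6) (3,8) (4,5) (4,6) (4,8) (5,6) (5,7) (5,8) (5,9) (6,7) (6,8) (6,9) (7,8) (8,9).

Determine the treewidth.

A width-3 tree decomposition is:
Bags: B1 = {2, 3, 5, 8}  B2 = {3, 5, 6, 8}  B3 = {1, 2, 3, 8}  B4 = {5, 6, 8, 9}  B5 = {4, 5, 6, 8}  B6 = {5, 6, 7, 8}
Tree: B1–B2, B1–B3, B2–B4, B2–B5, B2–B6
Each bag holds 4 vertices, so the decomposition has width 3, which upper-bounds the treewidth. On the other hand G contains the 4-clique {1, 2, 3, 8}. A clique must lie in a single bag of any decomposition, so no decomposition can have width below 3. Combining the bounds, tw(G) = 3.

3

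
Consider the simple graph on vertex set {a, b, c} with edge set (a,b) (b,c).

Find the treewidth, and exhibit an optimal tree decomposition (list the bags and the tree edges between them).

Treewidth 1.
Bags: B1 = {a, b}  B2 = {b, c}
Tree: B1–B2

Each bag holds 2 vertices, so the decomposition has width 1, which upper-bounds the treewidth. Since G has at least one edge (e.g. a–b), it is not an edgeless graph, so tw(G) ≥ 1. The upper and lower bounds meet at 1, so that is the treewidth.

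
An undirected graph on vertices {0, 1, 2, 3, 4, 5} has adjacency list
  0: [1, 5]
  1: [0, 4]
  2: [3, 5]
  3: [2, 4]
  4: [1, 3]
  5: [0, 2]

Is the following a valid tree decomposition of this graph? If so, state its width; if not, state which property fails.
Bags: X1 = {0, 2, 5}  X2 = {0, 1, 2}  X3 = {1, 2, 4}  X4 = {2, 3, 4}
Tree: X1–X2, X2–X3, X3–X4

Yes; width 2.

Vertex coverage: the bags together contain {0, 1, 2, 3, 4, 5}, the full vertex set. Edge coverage: each edge of G has both endpoints in at least one bag. Running intersection: for every vertex, the bags containing it form a connected subtree. All three properties hold, so this is a valid tree decomposition of width max|bag| − 1 = 2, and hence tw(G) ≤ 2.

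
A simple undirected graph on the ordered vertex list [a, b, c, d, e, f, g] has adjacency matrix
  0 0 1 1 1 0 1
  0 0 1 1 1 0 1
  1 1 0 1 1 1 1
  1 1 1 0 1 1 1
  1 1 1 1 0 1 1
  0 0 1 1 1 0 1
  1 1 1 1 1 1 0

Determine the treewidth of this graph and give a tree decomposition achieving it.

Every bag has size at most 5, so the width is 5 − 1 = 4 and tw(G) ≤ 4. For the lower bound, the 5 vertices {a, c, d, e, g} are pairwise adjacent, and any tree decomposition puts a clique entirely inside one bag — forcing width ≥ 4. The upper and lower bounds meet at 4, so that is the treewidth.

Treewidth 4.
One such decomposition:
Bags: B1 = {b, c, d, e, g}  B2 = {a, c, d, e, g}  B3 = {c, d, e, f, g}
Tree: B1–B2, B2–B3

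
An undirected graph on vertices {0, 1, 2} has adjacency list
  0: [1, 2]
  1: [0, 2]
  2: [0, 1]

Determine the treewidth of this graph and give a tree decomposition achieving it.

A single bag containing all 3 vertices is trivially a valid decomposition of width 2. For the lower bound, the 3 vertices {0, 1, 2} are pairwise adjacent, and any tree decomposition puts a clique entirely inside one bag — forcing width ≥ 2. The upper and lower bounds meet at 2, so that is the treewidth.

Treewidth 2.
One such decomposition:
Bags: B1 = {0, 1, 2}
Tree: (single bag)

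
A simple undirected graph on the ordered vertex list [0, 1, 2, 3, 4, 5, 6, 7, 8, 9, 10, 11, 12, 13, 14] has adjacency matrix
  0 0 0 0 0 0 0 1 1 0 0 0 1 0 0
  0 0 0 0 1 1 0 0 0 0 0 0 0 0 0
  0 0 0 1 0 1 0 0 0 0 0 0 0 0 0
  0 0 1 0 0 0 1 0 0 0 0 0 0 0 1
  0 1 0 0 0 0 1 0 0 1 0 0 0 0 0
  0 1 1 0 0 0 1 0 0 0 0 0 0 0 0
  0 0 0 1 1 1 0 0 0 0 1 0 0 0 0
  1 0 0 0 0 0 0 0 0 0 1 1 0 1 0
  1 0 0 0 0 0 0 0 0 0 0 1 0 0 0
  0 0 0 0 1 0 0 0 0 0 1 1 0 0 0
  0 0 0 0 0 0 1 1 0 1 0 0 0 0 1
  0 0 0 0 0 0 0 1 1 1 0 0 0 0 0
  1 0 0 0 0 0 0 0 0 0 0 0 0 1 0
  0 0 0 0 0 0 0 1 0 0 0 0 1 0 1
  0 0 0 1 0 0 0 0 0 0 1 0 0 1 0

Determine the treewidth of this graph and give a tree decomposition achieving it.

Treewidth 3.
One such decomposition:
Bags: B1 = {1, 2, 3, 5}  B2 = {1, 3, 5, 6}  B3 = {1, 3, 4, 6}  B4 = {3, 4, 6, 14}  B5 = {4, 6, 10, 14}  B6 = {4, 9, 10, 14}  B7 = {9, 10, 13, 14}  B8 = {7, 9, 10, 13}  B9 = {7, 9, 11, 13}  B10 = {7, 11, 12, 13}  B11 = {0, 7, 11, 12}  B12 = {0, 8, 11, 12}
Tree: B1–B2, B2–B3, B3–B4, B4–B5, B5–B6, B6–B7, B7–B8, B8–B9, B9–B10, B10–B11, B11–B12

Every bag has size at most 4, so the width is 4 − 1 = 3 and tw(G) ≤ 3. For the lower bound: the 4 vertex sets {1,2,5}, {3}, {6}, {4,9,10,14} are disjoint, each induces a connected subgraph, and every pair is joined by at least one edge of G. Contracting each set to a single vertex therefore yields K_{4} as a minor, and since treewidth is minor-monotone, tw(G) ≥ tw(K_{4}) = 3. Hence tw(G) = 3 exactly.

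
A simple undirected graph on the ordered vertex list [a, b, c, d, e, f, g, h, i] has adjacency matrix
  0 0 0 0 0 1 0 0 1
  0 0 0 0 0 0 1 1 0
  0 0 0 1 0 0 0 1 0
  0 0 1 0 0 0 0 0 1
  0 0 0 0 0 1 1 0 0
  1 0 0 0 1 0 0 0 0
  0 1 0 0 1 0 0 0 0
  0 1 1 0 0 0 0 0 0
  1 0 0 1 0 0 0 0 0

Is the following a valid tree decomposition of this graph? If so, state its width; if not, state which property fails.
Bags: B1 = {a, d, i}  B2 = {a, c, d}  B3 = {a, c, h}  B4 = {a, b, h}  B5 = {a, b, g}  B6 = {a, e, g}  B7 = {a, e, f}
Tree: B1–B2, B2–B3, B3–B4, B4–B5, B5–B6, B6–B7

Vertex coverage: the bags together contain {a, b, c, d, e, f, g, h, i}, the full vertex set. Edge coverage: each edge of G has both endpoints in at least one bag. Running intersection: for every vertex, the bags containing it form a connected subtree. All three properties hold, so this is a valid tree decomposition of width max|bag| − 1 = 2, and hence tw(G) ≤ 2.

Yes; width 2.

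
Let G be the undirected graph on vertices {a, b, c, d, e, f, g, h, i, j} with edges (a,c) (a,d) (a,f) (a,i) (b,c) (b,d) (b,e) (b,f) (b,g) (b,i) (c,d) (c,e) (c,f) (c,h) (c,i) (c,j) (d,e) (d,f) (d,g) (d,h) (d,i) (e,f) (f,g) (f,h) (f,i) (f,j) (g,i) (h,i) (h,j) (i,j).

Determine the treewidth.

A width-4 tree decomposition is:
Bags: B1 = {b, c, d, f, i}  B2 = {c, d, f, h, i}  B3 = {c, f, h, i, j}  B4 = {b, c, d, e, f}  B5 = {b, d, f, g, i}  B6 = {a, c, d, f, i}
Tree: B1–B2, B2–B3, B1–B4, B1–B5, B2–B6
The largest bag has 5 vertices, giving width 4; this decomposition certifies tw(G) ≤ 4. Conversely, {b, c, d, e, f} is a clique of size 5, and the vertices of any clique must share a bag in every tree decomposition; so some bag has ≥ 5 vertices and tw(G) ≥ 4. Therefore the treewidth is 4.

4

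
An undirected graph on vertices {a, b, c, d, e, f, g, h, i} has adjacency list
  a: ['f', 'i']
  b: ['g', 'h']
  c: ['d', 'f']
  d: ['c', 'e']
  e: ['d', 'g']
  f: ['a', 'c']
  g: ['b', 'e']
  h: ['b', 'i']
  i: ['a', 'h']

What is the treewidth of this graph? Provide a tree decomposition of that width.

Each bag holds 3 vertices, so the decomposition has width 2, which upper-bounds the treewidth. The edges g–e–d–c–f–a–i–h–b–g form a cycle, so G is not a tree and its treewidth is at least 2. Hence tw(G) = 2 exactly.

Treewidth 2.
One optimal decomposition is:
Bags: B1 = {d, e, g}  B2 = {c, d, g}  B3 = {c, f, g}  B4 = {a, f, g}  B5 = {a, g, i}  B6 = {g, h, i}  B7 = {b, g, h}
Tree: B1–B2, B2–B3, B3–B4, B4–B5, B5–B6, B6–B7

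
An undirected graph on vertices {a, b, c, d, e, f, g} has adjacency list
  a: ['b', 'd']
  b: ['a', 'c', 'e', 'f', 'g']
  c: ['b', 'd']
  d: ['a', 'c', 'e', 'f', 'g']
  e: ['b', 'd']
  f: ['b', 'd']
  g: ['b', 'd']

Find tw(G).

A width-2 tree decomposition is:
Bags: B1 = {b, d, g}  B2 = {b, d, e}  B3 = {b, d, f}  B4 = {b, c, d}  B5 = {a, b, d}
Tree: B1–B2, B2–B3, B3–B4, B4–B5
Every bag has size at most 3, so the width is 3 − 1 = 2 and tw(G) ≤ 2. The edges b–g–d–e–b form a cycle, so G is not a tree and its treewidth is at least 2. The upper and lower bounds meet at 2, so that is the treewidth.

2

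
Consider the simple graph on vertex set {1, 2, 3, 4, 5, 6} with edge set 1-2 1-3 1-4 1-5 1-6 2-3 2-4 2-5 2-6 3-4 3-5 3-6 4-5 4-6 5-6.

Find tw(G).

5

A width-5 tree decomposition is:
Bags: B1 = {1, 2, 3, 4, 5, 6}
Tree: (single bag)
A single bag containing all 6 vertices is trivially a valid decomposition of width 5. Conversely, {1, 2, 3, 4, 5, 6} is a clique of size 6, and the vertices of any clique must share a bag in every tree decomposition; so some bag has ≥ 6 vertices and tw(G) ≥ 5. Combining the bounds, tw(G) = 5.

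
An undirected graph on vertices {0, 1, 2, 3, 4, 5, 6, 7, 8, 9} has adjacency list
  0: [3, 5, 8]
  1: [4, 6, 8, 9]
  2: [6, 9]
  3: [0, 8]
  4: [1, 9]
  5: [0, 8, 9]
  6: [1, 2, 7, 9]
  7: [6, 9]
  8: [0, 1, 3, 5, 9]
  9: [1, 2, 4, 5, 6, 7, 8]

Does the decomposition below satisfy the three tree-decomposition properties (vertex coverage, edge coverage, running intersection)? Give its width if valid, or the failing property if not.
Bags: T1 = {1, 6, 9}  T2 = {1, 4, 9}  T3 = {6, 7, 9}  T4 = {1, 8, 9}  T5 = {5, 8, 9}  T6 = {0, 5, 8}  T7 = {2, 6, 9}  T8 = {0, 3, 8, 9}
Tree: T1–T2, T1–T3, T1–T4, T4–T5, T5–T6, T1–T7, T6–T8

No — bags containing vertex 9 are not connected in the tree.

A tree decomposition must satisfy three properties: every vertex lies in some bag; for every edge, both endpoints lie together in some bag; and for every vertex, the bags containing it form a connected subtree. Here bags containing vertex 9 are not connected in the tree, so the decomposition is invalid.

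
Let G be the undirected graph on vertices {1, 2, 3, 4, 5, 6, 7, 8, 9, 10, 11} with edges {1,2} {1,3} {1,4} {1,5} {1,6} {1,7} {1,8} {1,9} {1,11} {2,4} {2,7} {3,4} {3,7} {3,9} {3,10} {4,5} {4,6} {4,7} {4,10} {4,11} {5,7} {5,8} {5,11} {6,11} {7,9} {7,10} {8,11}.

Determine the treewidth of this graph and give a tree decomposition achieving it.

The largest bag has 4 vertices, giving width 3; this decomposition certifies tw(G) ≤ 3. For the lower bound, the 4 vertices {1, 5, 8, 11} are pairwise adjacent, and any tree decomposition puts a clique entirely inside one bag — forcing width ≥ 3. Combining the bounds, tw(G) = 3.

Treewidth 3.
One such decomposition:
Bags: B1 = {1, 4, 5, 7}  B2 = {1, 3, 4, 7}  B3 = {1, 2, 4, 7}  B4 = {1, 4, 5, 11}  B5 = {3, 4, 7, 10}  B6 = {1, 5, 8, 11}  B7 = {1, 3, 7, 9}  B8 = {1, 4, 6, 11}
Tree: B1–B2, B1–B3, B1–B4, B2–B5, B4–B6, B2–B7, B4–B8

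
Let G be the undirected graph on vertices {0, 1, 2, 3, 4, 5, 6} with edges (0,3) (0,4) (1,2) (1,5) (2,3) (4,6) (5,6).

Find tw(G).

A width-2 tree decomposition is:
Bags: B1 = {0, 3, 4}  B2 = {2, 3, 4}  B3 = {1, 2, 4}  B4 = {1, 4, 5}  B5 = {4, 5, 6}
Tree: B1–B2, B2–B3, B3–B4, B4–B5
The largest bag has 3 vertices, giving width 2; this decomposition certifies tw(G) ≤ 2. The edges 4–0–3–2–1–5–6–4 form a cycle, so G is not a tree and its treewidth is at least 2. Combining the bounds, tw(G) = 2.

2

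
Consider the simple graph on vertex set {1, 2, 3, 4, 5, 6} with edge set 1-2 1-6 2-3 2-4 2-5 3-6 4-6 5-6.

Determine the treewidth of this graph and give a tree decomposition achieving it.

Treewidth 2.
Bags: B1 = {2, 5, 6}  B2 = {1, 2, 6}  B3 = {2, 4, 6}  B4 = {2, 3, 6}
Tree: B1–B2, B2–B3, B3–B4

Every bag has size at most 3, so the width is 3 − 1 = 2 and tw(G) ≤ 2. Since 5–6–1–2–5 is a cycle in G, G is not acyclic. Forests are exactly the graphs of treewidth ≤ 1, so tw(G) ≥ 2. Combining the bounds, tw(G) = 2.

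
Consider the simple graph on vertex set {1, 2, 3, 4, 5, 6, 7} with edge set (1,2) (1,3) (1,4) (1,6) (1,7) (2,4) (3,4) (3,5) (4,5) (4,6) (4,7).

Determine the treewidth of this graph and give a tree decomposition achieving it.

Treewidth 2.
Bags: B1 = {3, 4, 5}  B2 = {1, 3, 4}  B3 = {1, 2, 4}  B4 = {1, 4, 7}  B5 = {1, 4, 6}
Tree: B1–B2, B2–B3, B3–B4, B4–B5

The largest bag has 3 vertices, giving width 2; this decomposition certifies tw(G) ≤ 2. For the lower bound, the 3 vertices {1, 2, 4} are pairwise adjacent, and any tree decomposition puts a clique entirely inside one bag — forcing width ≥ 2. Hence tw(G) = 2 exactly.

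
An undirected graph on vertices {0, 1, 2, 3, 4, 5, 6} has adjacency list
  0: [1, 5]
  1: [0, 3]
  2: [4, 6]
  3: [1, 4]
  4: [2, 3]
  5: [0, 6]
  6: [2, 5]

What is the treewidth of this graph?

A width-2 tree decomposition is:
Bags: B1 = {0, 1, 5}  B2 = {1, 3, 5}  B3 = {3, 4, 5}  B4 = {2, 4, 5}  B5 = {2, 5, 6}
Tree: B1–B2, B2–B3, B3–B4, B4–B5
Each bag holds 3 vertices, so the decomposition has width 2, which upper-bounds the treewidth. The edges 5–0–1–3–4–2–6–5 form a cycle, so G is not a tree and its treewidth is at least 2. Hence tw(G) = 2 exactly.

2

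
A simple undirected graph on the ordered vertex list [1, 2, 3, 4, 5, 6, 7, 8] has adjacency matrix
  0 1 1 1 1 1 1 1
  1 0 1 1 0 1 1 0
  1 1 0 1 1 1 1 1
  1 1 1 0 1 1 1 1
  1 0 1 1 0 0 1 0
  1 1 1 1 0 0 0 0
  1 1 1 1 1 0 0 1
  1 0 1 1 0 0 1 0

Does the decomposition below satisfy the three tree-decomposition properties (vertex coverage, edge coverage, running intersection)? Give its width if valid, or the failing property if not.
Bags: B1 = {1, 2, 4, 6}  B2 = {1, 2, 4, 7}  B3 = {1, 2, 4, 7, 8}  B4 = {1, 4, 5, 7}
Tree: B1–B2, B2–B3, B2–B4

A tree decomposition must satisfy three properties: every vertex lies in some bag; for every edge, both endpoints lie together in some bag; and for every vertex, the bags containing it form a connected subtree. Here vertex 3 appears in no bag, so the decomposition is invalid.

No — vertex 3 appears in no bag.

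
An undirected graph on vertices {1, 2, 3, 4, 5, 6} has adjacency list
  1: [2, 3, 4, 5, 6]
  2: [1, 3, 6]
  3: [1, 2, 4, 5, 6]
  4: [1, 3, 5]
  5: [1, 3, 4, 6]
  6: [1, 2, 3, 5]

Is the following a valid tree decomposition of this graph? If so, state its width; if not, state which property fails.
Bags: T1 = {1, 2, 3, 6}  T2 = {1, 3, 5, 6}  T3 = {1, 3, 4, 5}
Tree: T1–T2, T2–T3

Yes; width 3.

Every vertex of G appears in some bag (union = {1, 2, 3, 4, 5, 6}); every edge is covered by a bag; and for each vertex v the set of bags containing v is connected in the bag tree. The decomposition is therefore valid. The largest bag has 4 vertices, so the width is 3.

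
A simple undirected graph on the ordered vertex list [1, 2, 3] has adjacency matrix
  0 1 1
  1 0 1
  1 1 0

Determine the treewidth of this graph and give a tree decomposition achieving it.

Treewidth 2.
One optimal decomposition is:
Bags: B1 = {1, 2, 3}
Tree: (single bag)

A single bag containing all 3 vertices is trivially a valid decomposition of width 2. For the lower bound, the 3 vertices {1, 2, 3} are pairwise adjacent, and any tree decomposition puts a clique entirely inside one bag — forcing width ≥ 2. Hence tw(G) = 2 exactly.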